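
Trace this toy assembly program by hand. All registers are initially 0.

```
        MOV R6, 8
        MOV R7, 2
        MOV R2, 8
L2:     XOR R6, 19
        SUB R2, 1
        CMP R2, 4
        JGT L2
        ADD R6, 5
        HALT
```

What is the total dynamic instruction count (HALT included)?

21

MOV R6, 8 → R6=8
MOV R7, 2 → R7=2
MOV R2, 8 → R2=8
XOR R6, 19 → R6=8^19=27
SUB R2, 1 → R2=8-1=7
CMP R2, 4  (cmp 7,4)
JGT L2: taken
XOR R6, 19 → R6=27^19=8
SUB R2, 1 → R2=7-1=6
CMP R2, 4  (cmp 6,4)
JGT L2: taken
XOR R6, 19 → R6=8^19=27
SUB R2, 1 → R2=6-1=5
CMP R2, 4  (cmp 5,4)
JGT L2: taken
XOR R6, 19 → R6=27^19=8
SUB R2, 1 → R2=5-1=4
CMP R2, 4  (cmp 4,4)
JGT L2: not taken
ADD R6, 5 → R6=8+5=13
halt.
Total executed instructions: 21.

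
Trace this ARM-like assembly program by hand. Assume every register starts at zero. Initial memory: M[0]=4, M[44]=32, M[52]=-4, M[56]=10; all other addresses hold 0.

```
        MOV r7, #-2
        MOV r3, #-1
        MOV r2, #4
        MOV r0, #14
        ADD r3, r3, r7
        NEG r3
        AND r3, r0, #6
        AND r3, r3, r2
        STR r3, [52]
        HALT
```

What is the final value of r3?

after MOV r7, #-2: r7=-2
after MOV r3, #-1: r3=-1
after MOV r2, #4: r2=4
after MOV r0, #14: r0=14
after ADD r3, r3, r7: r3=(-1)+(-2)=-3
after NEG r3: r3=-(-3)=3
after AND r3, r0, #6: r3=14&6=6
after AND r3, r3, r2: r3=6&4=4
STR r3, [52] → M[52]=4
halt.

4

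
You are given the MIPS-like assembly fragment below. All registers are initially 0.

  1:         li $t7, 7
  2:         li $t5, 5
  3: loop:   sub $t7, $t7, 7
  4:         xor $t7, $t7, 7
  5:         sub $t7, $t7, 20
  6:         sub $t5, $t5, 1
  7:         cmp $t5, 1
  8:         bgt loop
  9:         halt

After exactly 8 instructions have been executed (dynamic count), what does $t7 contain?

after li $t7, 7: $t7=7
after li $t5, 5: $t5=5
after sub $t7, $t7, 7: $t7=7-7=0
after xor $t7, $t7, 7: $t7=0^7=7
after sub $t7, $t7, 20: $t7=7-20=-13
after sub $t5, $t5, 1: $t5=5-1=4
cmp $t5, 1  (cmp 4,1)
bgt loop: taken
After step 8: $t7 = -13.

-13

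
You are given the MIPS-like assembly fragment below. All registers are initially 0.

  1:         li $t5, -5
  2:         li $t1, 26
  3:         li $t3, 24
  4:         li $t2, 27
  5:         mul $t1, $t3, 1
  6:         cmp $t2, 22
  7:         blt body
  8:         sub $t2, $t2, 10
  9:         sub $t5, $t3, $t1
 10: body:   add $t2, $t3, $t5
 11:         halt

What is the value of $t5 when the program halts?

0

$t5=-5
$t1=26
$t3=24
$t2=27
$t1=24*1=24
cmp $t2, 22  (cmp 27,22)
blt body: not taken
$t2=27-10=17
$t5=24-24=0
$t2=24+0=24
halt.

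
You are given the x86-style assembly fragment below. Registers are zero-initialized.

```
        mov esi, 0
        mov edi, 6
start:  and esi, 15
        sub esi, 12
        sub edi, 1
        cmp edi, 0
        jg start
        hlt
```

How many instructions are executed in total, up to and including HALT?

mov esi, 0 → esi=0
mov edi, 6 → edi=6
and esi, 15 → esi=0&15=0
sub esi, 12 → esi=0-12=-12
sub edi, 1 → edi=6-1=5
cmp edi, 0  (cmp 5,0)
jg start: taken
and esi, 15 → esi=(-12)&15=4
sub esi, 12 → esi=4-12=-8
sub edi, 1 → edi=5-1=4
cmp edi, 0  (cmp 4,0)
jg start: taken
and esi, 15 → esi=(-8)&15=8
sub esi, 12 → esi=8-12=-4
sub edi, 1 → edi=4-1=3
cmp edi, 0  (cmp 3,0)
jg start: taken
and esi, 15 → esi=(-4)&15=12
sub esi, 12 → esi=12-12=0
sub edi, 1 → edi=3-1=2
cmp edi, 0  (cmp 2,0)
jg start: taken
and esi, 15 → esi=0&15=0
sub esi, 12 → esi=0-12=-12
sub edi, 1 → edi=2-1=1
cmp edi, 0  (cmp 1,0)
jg start: taken
and esi, 15 → esi=(-12)&15=4
sub esi, 12 → esi=4-12=-8
sub edi, 1 → edi=1-1=0
cmp edi, 0  (cmp 0,0)
jg start: not taken
halt.
Total executed instructions: 33.

33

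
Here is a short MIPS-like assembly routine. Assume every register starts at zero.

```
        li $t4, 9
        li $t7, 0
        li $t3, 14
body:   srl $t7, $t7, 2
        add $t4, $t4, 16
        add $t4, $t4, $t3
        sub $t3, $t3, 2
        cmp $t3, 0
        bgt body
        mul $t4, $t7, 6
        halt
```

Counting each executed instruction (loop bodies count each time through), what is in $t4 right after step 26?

117

li $t4, 9 → $t4=9
li $t7, 0 → $t7=0
li $t3, 14 → $t3=14
srl $t7, $t7, 2 → $t7=0>>2=0
add $t4, $t4, 16 → $t4=9+16=25
add $t4, $t4, $t3 → $t4=25+14=39
sub $t3, $t3, 2 → $t3=14-2=12
cmp $t3, 0  (cmp 12,0)
bgt body: taken
srl $t7, $t7, 2 → $t7=0>>2=0
add $t4, $t4, 16 → $t4=39+16=55
add $t4, $t4, $t3 → $t4=55+12=67
sub $t3, $t3, 2 → $t3=12-2=10
cmp $t3, 0  (cmp 10,0)
bgt body: taken
srl $t7, $t7, 2 → $t7=0>>2=0
add $t4, $t4, 16 → $t4=67+16=83
add $t4, $t4, $t3 → $t4=83+10=93
sub $t3, $t3, 2 → $t3=10-2=8
cmp $t3, 0  (cmp 8,0)
bgt body: taken
srl $t7, $t7, 2 → $t7=0>>2=0
add $t4, $t4, 16 → $t4=93+16=109
add $t4, $t4, $t3 → $t4=109+8=117
sub $t3, $t3, 2 → $t3=8-2=6
cmp $t3, 0  (cmp 6,0)
After step 26: $t4 = 117.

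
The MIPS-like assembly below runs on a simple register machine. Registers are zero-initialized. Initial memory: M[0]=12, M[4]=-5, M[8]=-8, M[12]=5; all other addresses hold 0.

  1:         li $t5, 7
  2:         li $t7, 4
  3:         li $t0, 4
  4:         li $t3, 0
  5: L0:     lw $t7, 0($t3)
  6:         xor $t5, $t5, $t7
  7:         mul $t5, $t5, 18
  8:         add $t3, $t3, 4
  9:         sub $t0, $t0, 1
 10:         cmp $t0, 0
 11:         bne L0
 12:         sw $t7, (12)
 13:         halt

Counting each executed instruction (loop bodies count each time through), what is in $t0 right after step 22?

2

li $t5, 7 → $t5=7
li $t7, 4 → $t7=4
li $t0, 4 → $t0=4
li $t3, 0 → $t3=0
lw $t7, 0($t3) → $t7=M[0]=12
xor $t5, $t5, $t7 → $t5=7^12=11
mul $t5, $t5, 18 → $t5=11*18=198
add $t3, $t3, 4 → $t3=0+4=4
sub $t0, $t0, 1 → $t0=4-1=3
cmp $t0, 0  (cmp 3,0)
bne L0: taken
lw $t7, 0($t3) → $t7=M[4]=-5
xor $t5, $t5, $t7 → $t5=198^(-5)=-195
mul $t5, $t5, 18 → $t5=(-195)*18=-3510
add $t3, $t3, 4 → $t3=4+4=8
sub $t0, $t0, 1 → $t0=3-1=2
cmp $t0, 0  (cmp 2,0)
bne L0: taken
lw $t7, 0($t3) → $t7=M[8]=-8
xor $t5, $t5, $t7 → $t5=(-3510)^(-8)=3506
mul $t5, $t5, 18 → $t5=3506*18=63108
add $t3, $t3, 4 → $t3=8+4=12
After step 22: $t0 = 2.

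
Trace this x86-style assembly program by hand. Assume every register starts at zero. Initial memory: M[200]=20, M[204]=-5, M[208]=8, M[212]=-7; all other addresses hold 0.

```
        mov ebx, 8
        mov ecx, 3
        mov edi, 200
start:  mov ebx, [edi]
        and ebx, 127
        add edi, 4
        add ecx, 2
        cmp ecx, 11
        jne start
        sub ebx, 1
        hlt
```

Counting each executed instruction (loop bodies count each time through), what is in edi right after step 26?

216

ebx=8
ecx=3
edi=200
ebx=M[200]=20
ebx=20&127=20
edi=200+4=204
ecx=3+2=5
cmp ecx, 11  (cmp 5,11)
jne start: taken
ebx=M[204]=-5
ebx=(-5)&127=123
edi=204+4=208
ecx=5+2=7
cmp ecx, 11  (cmp 7,11)
jne start: taken
ebx=M[208]=8
ebx=8&127=8
edi=208+4=212
ecx=7+2=9
cmp ecx, 11  (cmp 9,11)
jne start: taken
ebx=M[212]=-7
ebx=(-7)&127=121
edi=212+4=216
ecx=9+2=11
cmp ecx, 11  (cmp 11,11)
After step 26: edi = 216.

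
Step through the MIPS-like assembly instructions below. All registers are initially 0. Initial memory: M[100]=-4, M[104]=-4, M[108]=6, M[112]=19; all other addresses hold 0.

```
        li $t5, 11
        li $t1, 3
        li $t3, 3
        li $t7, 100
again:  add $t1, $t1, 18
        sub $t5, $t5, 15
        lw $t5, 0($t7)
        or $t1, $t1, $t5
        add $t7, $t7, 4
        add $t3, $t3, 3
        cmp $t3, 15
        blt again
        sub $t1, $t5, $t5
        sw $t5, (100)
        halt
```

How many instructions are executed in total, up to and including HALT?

39

after li $t5, 11: $t5=11
after li $t1, 3: $t1=3
after li $t3, 3: $t3=3
after li $t7, 100: $t7=100
after add $t1, $t1, 18: $t1=3+18=21
after sub $t5, $t5, 15: $t5=11-15=-4
after lw $t5, 0($t7): $t5=M[100]=-4
after or $t1, $t1, $t5: $t1=21|(-4)=-3
after add $t7, $t7, 4: $t7=100+4=104
after add $t3, $t3, 3: $t3=3+3=6
cmp $t3, 15  (cmp 6,15)
blt again: taken
after add $t1, $t1, 18: $t1=(-3)+18=15
after sub $t5, $t5, 15: $t5=(-4)-15=-19
after lw $t5, 0($t7): $t5=M[104]=-4
after or $t1, $t1, $t5: $t1=15|(-4)=-1
after add $t7, $t7, 4: $t7=104+4=108
after add $t3, $t3, 3: $t3=6+3=9
cmp $t3, 15  (cmp 9,15)
blt again: taken
after add $t1, $t1, 18: $t1=(-1)+18=17
after sub $t5, $t5, 15: $t5=(-4)-15=-19
after lw $t5, 0($t7): $t5=M[108]=6
after or $t1, $t1, $t5: $t1=17|6=23
after add $t7, $t7, 4: $t7=108+4=112
after add $t3, $t3, 3: $t3=9+3=12
cmp $t3, 15  (cmp 12,15)
blt again: taken
after add $t1, $t1, 18: $t1=23+18=41
after sub $t5, $t5, 15: $t5=6-15=-9
after lw $t5, 0($t7): $t5=M[112]=19
after or $t1, $t1, $t5: $t1=41|19=59
after add $t7, $t7, 4: $t7=112+4=116
after add $t3, $t3, 3: $t3=12+3=15
cmp $t3, 15  (cmp 15,15)
blt again: not taken
after sub $t1, $t5, $t5: $t1=19-19=0
sw $t5, (100) → M[100]=19
halt.
Total executed instructions: 39.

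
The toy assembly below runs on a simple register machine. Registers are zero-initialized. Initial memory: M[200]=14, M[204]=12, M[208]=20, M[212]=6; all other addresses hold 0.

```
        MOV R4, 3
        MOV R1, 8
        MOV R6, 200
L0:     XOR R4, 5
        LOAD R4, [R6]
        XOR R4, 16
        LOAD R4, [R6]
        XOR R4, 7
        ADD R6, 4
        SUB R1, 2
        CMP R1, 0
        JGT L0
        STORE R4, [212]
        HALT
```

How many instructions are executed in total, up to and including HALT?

41

R4=3
R1=8
R6=200
R4=3^5=6
R4=M[200]=14
R4=14^16=30
R4=M[200]=14
R4=14^7=9
R6=200+4=204
R1=8-2=6
CMP R1, 0  (cmp 6,0)
JGT L0: taken
R4=9^5=12
R4=M[204]=12
R4=12^16=28
R4=M[204]=12
R4=12^7=11
R6=204+4=208
R1=6-2=4
CMP R1, 0  (cmp 4,0)
JGT L0: taken
R4=11^5=14
R4=M[208]=20
R4=20^16=4
R4=M[208]=20
R4=20^7=19
R6=208+4=212
R1=4-2=2
CMP R1, 0  (cmp 2,0)
JGT L0: taken
R4=19^5=22
R4=M[212]=6
R4=6^16=22
R4=M[212]=6
R4=6^7=1
R6=212+4=216
R1=2-2=0
CMP R1, 0  (cmp 0,0)
JGT L0: not taken
STORE R4, [212] → M[212]=1
halt.
Total executed instructions: 41.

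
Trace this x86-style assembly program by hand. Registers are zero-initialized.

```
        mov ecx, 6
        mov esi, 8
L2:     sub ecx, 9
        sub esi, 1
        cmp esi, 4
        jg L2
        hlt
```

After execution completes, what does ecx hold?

-30

mov ecx, 6 → ecx=6
mov esi, 8 → esi=8
sub ecx, 9 → ecx=6-9=-3
sub esi, 1 → esi=8-1=7
cmp esi, 4  (cmp 7,4)
jg L2: taken
sub ecx, 9 → ecx=(-3)-9=-12
sub esi, 1 → esi=7-1=6
cmp esi, 4  (cmp 6,4)
jg L2: taken
sub ecx, 9 → ecx=(-12)-9=-21
sub esi, 1 → esi=6-1=5
cmp esi, 4  (cmp 5,4)
jg L2: taken
sub ecx, 9 → ecx=(-21)-9=-30
sub esi, 1 → esi=5-1=4
cmp esi, 4  (cmp 4,4)
jg L2: not taken
halt.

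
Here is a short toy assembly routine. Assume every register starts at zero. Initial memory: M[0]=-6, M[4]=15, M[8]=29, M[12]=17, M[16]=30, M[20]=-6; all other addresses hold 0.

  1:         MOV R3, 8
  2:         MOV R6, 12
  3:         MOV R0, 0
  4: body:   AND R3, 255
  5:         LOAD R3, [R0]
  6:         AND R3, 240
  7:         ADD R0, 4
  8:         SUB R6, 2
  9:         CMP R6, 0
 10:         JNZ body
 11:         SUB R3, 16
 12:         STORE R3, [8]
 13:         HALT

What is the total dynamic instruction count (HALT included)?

MOV R3, 8 → R3=8
MOV R6, 12 → R6=12
MOV R0, 0 → R0=0
AND R3, 255 → R3=8&255=8
LOAD R3, [R0] → R3=M[0]=-6
AND R3, 240 → R3=(-6)&240=240
ADD R0, 4 → R0=0+4=4
SUB R6, 2 → R6=12-2=10
CMP R6, 0  (cmp 10,0)
JNZ body: taken
AND R3, 255 → R3=240&255=240
LOAD R3, [R0] → R3=M[4]=15
AND R3, 240 → R3=15&240=0
ADD R0, 4 → R0=4+4=8
SUB R6, 2 → R6=10-2=8
CMP R6, 0  (cmp 8,0)
JNZ body: taken
AND R3, 255 → R3=0&255=0
LOAD R3, [R0] → R3=M[8]=29
AND R3, 240 → R3=29&240=16
ADD R0, 4 → R0=8+4=12
SUB R6, 2 → R6=8-2=6
CMP R6, 0  (cmp 6,0)
JNZ body: taken
AND R3, 255 → R3=16&255=16
LOAD R3, [R0] → R3=M[12]=17
AND R3, 240 → R3=17&240=16
ADD R0, 4 → R0=12+4=16
SUB R6, 2 → R6=6-2=4
CMP R6, 0  (cmp 4,0)
JNZ body: taken
AND R3, 255 → R3=16&255=16
LOAD R3, [R0] → R3=M[16]=30
AND R3, 240 → R3=30&240=16
ADD R0, 4 → R0=16+4=20
SUB R6, 2 → R6=4-2=2
CMP R6, 0  (cmp 2,0)
JNZ body: taken
AND R3, 255 → R3=16&255=16
LOAD R3, [R0] → R3=M[20]=-6
AND R3, 240 → R3=(-6)&240=240
ADD R0, 4 → R0=20+4=24
SUB R6, 2 → R6=2-2=0
CMP R6, 0  (cmp 0,0)
JNZ body: not taken
SUB R3, 16 → R3=240-16=224
STORE R3, [8] → M[8]=224
halt.
Total executed instructions: 48.

48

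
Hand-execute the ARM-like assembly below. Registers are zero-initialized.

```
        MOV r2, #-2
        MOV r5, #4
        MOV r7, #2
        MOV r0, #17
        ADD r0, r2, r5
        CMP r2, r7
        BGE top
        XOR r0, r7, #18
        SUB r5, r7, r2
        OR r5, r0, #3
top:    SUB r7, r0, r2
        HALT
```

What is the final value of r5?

19

r2=-2
r5=4
r7=2
r0=17
r0=(-2)+4=2
CMP r2, r7  (cmp -2,2)
BGE top: not taken
r0=2^18=16
r5=2-(-2)=4
r5=16|3=19
r7=16-(-2)=18
halt.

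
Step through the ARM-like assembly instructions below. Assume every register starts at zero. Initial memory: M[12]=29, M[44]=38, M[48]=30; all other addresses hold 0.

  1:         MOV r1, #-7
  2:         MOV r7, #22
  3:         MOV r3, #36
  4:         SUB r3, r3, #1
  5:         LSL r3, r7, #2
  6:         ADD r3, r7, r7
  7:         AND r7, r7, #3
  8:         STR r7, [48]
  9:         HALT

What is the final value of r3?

44

after MOV r1, #-7: r1=-7
after MOV r7, #22: r7=22
after MOV r3, #36: r3=36
after SUB r3, r3, #1: r3=36-1=35
after LSL r3, r7, #2: r3=22<<2=88
after ADD r3, r7, r7: r3=22+22=44
after AND r7, r7, #3: r7=22&3=2
STR r7, [48] → M[48]=2
halt.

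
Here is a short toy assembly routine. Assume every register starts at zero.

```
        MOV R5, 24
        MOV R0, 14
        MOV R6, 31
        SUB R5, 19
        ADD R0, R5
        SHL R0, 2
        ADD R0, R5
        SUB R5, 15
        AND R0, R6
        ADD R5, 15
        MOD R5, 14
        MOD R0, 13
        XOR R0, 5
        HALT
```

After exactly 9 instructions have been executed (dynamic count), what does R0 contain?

MOV R5, 24 → R5=24
MOV R0, 14 → R0=14
MOV R6, 31 → R6=31
SUB R5, 19 → R5=24-19=5
ADD R0, R5 → R0=14+5=19
SHL R0, 2 → R0=19<<2=76
ADD R0, R5 → R0=76+5=81
SUB R5, 15 → R5=5-15=-10
AND R0, R6 → R0=81&31=17
After step 9: R0 = 17.

17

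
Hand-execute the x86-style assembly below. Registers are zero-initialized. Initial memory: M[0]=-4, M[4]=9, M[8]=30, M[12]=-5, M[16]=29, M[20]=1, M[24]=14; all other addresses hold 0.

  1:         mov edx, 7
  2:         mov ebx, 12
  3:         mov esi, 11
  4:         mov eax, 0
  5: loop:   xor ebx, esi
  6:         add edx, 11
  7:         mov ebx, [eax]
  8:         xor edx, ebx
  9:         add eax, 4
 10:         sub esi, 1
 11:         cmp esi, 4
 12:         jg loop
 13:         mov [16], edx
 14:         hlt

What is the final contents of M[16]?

44

mov edx, 7 → edx=7
mov ebx, 12 → ebx=12
mov esi, 11 → esi=11
mov eax, 0 → eax=0
xor ebx, esi → ebx=12^11=7
add edx, 11 → edx=7+11=18
mov ebx, [eax] → ebx=M[0]=-4
xor edx, ebx → edx=18^(-4)=-18
add eax, 4 → eax=0+4=4
sub esi, 1 → esi=11-1=10
cmp esi, 4  (cmp 10,4)
jg loop: taken
xor ebx, esi → ebx=(-4)^10=-10
add edx, 11 → edx=(-18)+11=-7
mov ebx, [eax] → ebx=M[4]=9
xor edx, ebx → edx=(-7)^9=-16
add eax, 4 → eax=4+4=8
sub esi, 1 → esi=10-1=9
cmp esi, 4  (cmp 9,4)
jg loop: taken
xor ebx, esi → ebx=9^9=0
add edx, 11 → edx=(-16)+11=-5
mov ebx, [eax] → ebx=M[8]=30
xor edx, ebx → edx=(-5)^30=-27
add eax, 4 → eax=8+4=12
sub esi, 1 → esi=9-1=8
cmp esi, 4  (cmp 8,4)
jg loop: taken
xor ebx, esi → ebx=30^8=22
add edx, 11 → edx=(-27)+11=-16
mov ebx, [eax] → ebx=M[12]=-5
xor edx, ebx → edx=(-16)^(-5)=11
add eax, 4 → eax=12+4=16
sub esi, 1 → esi=8-1=7
cmp esi, 4  (cmp 7,4)
jg loop: taken
xor ebx, esi → ebx=(-5)^7=-4
add edx, 11 → edx=11+11=22
mov ebx, [eax] → ebx=M[16]=29
xor edx, ebx → edx=22^29=11
add eax, 4 → eax=16+4=20
sub esi, 1 → esi=7-1=6
cmp esi, 4  (cmp 6,4)
jg loop: taken
xor ebx, esi → ebx=29^6=27
add edx, 11 → edx=11+11=22
mov ebx, [eax] → ebx=M[20]=1
xor edx, ebx → edx=22^1=23
add eax, 4 → eax=20+4=24
sub esi, 1 → esi=6-1=5
cmp esi, 4  (cmp 5,4)
jg loop: taken
xor ebx, esi → ebx=1^5=4
add edx, 11 → edx=23+11=34
mov ebx, [eax] → ebx=M[24]=14
xor edx, ebx → edx=34^14=44
add eax, 4 → eax=24+4=28
sub esi, 1 → esi=5-1=4
cmp esi, 4  (cmp 4,4)
jg loop: not taken
mov [16], edx → M[16]=44
halt.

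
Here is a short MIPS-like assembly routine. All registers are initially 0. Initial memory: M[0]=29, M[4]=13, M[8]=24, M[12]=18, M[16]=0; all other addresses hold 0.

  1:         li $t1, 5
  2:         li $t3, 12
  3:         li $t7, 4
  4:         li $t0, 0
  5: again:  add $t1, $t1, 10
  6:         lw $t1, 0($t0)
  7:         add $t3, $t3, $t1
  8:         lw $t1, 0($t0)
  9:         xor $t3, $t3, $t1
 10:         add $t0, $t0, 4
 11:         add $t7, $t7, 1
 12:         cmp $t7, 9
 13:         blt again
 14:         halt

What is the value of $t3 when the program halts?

$t1=5
$t3=12
$t7=4
$t0=0
$t1=5+10=15
$t1=M[0]=29
$t3=12+29=41
$t1=M[0]=29
$t3=41^29=52
$t0=0+4=4
$t7=4+1=5
cmp $t7, 9  (cmp 5,9)
blt again: taken
$t1=29+10=39
$t1=M[4]=13
$t3=52+13=65
$t1=M[4]=13
$t3=65^13=76
$t0=4+4=8
$t7=5+1=6
cmp $t7, 9  (cmp 6,9)
blt again: taken
$t1=13+10=23
$t1=M[8]=24
$t3=76+24=100
$t1=M[8]=24
$t3=100^24=124
$t0=8+4=12
$t7=6+1=7
cmp $t7, 9  (cmp 7,9)
blt again: taken
$t1=24+10=34
$t1=M[12]=18
$t3=124+18=142
$t1=M[12]=18
$t3=142^18=156
$t0=12+4=16
$t7=7+1=8
cmp $t7, 9  (cmp 8,9)
blt again: taken
$t1=18+10=28
$t1=M[16]=0
$t3=156+0=156
$t1=M[16]=0
$t3=156^0=156
$t0=16+4=20
$t7=8+1=9
cmp $t7, 9  (cmp 9,9)
blt again: not taken
halt.

156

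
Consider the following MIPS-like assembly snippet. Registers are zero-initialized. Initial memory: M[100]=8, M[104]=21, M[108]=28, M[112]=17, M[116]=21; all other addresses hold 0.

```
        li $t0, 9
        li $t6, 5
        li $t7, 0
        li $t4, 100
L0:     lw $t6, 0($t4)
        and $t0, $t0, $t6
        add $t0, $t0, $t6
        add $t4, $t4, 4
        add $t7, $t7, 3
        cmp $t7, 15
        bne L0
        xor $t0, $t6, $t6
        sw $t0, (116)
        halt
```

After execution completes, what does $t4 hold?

120

after li $t0, 9: $t0=9
after li $t6, 5: $t6=5
after li $t7, 0: $t7=0
after li $t4, 100: $t4=100
after lw $t6, 0($t4): $t6=M[100]=8
after and $t0, $t0, $t6: $t0=9&8=8
after add $t0, $t0, $t6: $t0=8+8=16
after add $t4, $t4, 4: $t4=100+4=104
after add $t7, $t7, 3: $t7=0+3=3
cmp $t7, 15  (cmp 3,15)
bne L0: taken
after lw $t6, 0($t4): $t6=M[104]=21
after and $t0, $t0, $t6: $t0=16&21=16
after add $t0, $t0, $t6: $t0=16+21=37
after add $t4, $t4, 4: $t4=104+4=108
after add $t7, $t7, 3: $t7=3+3=6
cmp $t7, 15  (cmp 6,15)
bne L0: taken
after lw $t6, 0($t4): $t6=M[108]=28
after and $t0, $t0, $t6: $t0=37&28=4
after add $t0, $t0, $t6: $t0=4+28=32
after add $t4, $t4, 4: $t4=108+4=112
after add $t7, $t7, 3: $t7=6+3=9
cmp $t7, 15  (cmp 9,15)
bne L0: taken
after lw $t6, 0($t4): $t6=M[112]=17
after and $t0, $t0, $t6: $t0=32&17=0
after add $t0, $t0, $t6: $t0=0+17=17
after add $t4, $t4, 4: $t4=112+4=116
after add $t7, $t7, 3: $t7=9+3=12
cmp $t7, 15  (cmp 12,15)
bne L0: taken
after lw $t6, 0($t4): $t6=M[116]=21
after and $t0, $t0, $t6: $t0=17&21=17
after add $t0, $t0, $t6: $t0=17+21=38
after add $t4, $t4, 4: $t4=116+4=120
after add $t7, $t7, 3: $t7=12+3=15
cmp $t7, 15  (cmp 15,15)
bne L0: not taken
after xor $t0, $t6, $t6: $t0=21^21=0
sw $t0, (116) → M[116]=0
halt.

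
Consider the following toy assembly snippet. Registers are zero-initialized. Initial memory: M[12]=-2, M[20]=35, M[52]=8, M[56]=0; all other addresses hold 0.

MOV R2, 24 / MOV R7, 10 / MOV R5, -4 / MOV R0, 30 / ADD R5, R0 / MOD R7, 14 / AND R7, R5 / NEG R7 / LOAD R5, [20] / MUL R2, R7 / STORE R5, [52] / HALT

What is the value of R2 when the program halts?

-240

after MOV R2, 24: R2=24
after MOV R7, 10: R7=10
after MOV R5, -4: R5=-4
after MOV R0, 30: R0=30
after ADD R5, R0: R5=(-4)+30=26
after MOD R7, 14: R7=10%14=10
after AND R7, R5: R7=10&26=10
after NEG R7: R7=-(10)=-10
after LOAD R5, [20]: R5=M[20]=35
after MUL R2, R7: R2=24*(-10)=-240
STORE R5, [52] → M[52]=35
halt.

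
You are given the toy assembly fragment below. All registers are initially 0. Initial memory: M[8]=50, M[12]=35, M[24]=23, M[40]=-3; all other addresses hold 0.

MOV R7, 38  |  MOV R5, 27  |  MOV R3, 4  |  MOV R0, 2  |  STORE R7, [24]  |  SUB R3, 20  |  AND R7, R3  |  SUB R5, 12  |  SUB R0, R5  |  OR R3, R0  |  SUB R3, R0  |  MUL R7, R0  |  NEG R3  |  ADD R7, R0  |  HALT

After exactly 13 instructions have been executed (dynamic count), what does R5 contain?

15

after MOV R7, 38: R7=38
after MOV R5, 27: R5=27
after MOV R3, 4: R3=4
after MOV R0, 2: R0=2
STORE R7, [24] → M[24]=38
after SUB R3, 20: R3=4-20=-16
after AND R7, R3: R7=38&(-16)=32
after SUB R5, 12: R5=27-12=15
after SUB R0, R5: R0=2-15=-13
after OR R3, R0: R3=(-16)|(-13)=-13
after SUB R3, R0: R3=(-13)-(-13)=0
after MUL R7, R0: R7=32*(-13)=-416
after NEG R3: R3=-(0)=0
After step 13: R5 = 15.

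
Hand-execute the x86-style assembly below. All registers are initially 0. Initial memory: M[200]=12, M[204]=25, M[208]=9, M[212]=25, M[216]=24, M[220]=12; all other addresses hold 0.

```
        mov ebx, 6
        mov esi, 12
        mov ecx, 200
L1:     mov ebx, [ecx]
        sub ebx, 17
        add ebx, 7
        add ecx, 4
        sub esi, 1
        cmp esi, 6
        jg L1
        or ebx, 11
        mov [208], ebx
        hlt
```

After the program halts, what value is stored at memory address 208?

after mov ebx, 6: ebx=6
after mov esi, 12: esi=12
after mov ecx, 200: ecx=200
after mov ebx, [ecx]: ebx=M[200]=12
after sub ebx, 17: ebx=12-17=-5
after add ebx, 7: ebx=(-5)+7=2
after add ecx, 4: ecx=200+4=204
after sub esi, 1: esi=12-1=11
cmp esi, 6  (cmp 11,6)
jg L1: taken
after mov ebx, [ecx]: ebx=M[204]=25
after sub ebx, 17: ebx=25-17=8
after add ebx, 7: ebx=8+7=15
after add ecx, 4: ecx=204+4=208
after sub esi, 1: esi=11-1=10
cmp esi, 6  (cmp 10,6)
jg L1: taken
after mov ebx, [ecx]: ebx=M[208]=9
after sub ebx, 17: ebx=9-17=-8
after add ebx, 7: ebx=(-8)+7=-1
after add ecx, 4: ecx=208+4=212
after sub esi, 1: esi=10-1=9
cmp esi, 6  (cmp 9,6)
jg L1: taken
after mov ebx, [ecx]: ebx=M[212]=25
after sub ebx, 17: ebx=25-17=8
after add ebx, 7: ebx=8+7=15
after add ecx, 4: ecx=212+4=216
after sub esi, 1: esi=9-1=8
cmp esi, 6  (cmp 8,6)
jg L1: taken
after mov ebx, [ecx]: ebx=M[216]=24
after sub ebx, 17: ebx=24-17=7
after add ebx, 7: ebx=7+7=14
after add ecx, 4: ecx=216+4=220
after sub esi, 1: esi=8-1=7
cmp esi, 6  (cmp 7,6)
jg L1: taken
after mov ebx, [ecx]: ebx=M[220]=12
after sub ebx, 17: ebx=12-17=-5
after add ebx, 7: ebx=(-5)+7=2
after add ecx, 4: ecx=220+4=224
after sub esi, 1: esi=7-1=6
cmp esi, 6  (cmp 6,6)
jg L1: not taken
after or ebx, 11: ebx=2|11=11
mov [208], ebx → M[208]=11
halt.

11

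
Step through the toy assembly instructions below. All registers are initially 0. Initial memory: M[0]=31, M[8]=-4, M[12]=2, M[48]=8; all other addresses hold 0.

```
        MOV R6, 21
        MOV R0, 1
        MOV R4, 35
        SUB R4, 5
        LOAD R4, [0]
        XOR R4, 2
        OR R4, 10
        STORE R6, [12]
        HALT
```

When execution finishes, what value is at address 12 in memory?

21

after MOV R6, 21: R6=21
after MOV R0, 1: R0=1
after MOV R4, 35: R4=35
after SUB R4, 5: R4=35-5=30
after LOAD R4, [0]: R4=M[0]=31
after XOR R4, 2: R4=31^2=29
after OR R4, 10: R4=29|10=31
STORE R6, [12] → M[12]=21
halt.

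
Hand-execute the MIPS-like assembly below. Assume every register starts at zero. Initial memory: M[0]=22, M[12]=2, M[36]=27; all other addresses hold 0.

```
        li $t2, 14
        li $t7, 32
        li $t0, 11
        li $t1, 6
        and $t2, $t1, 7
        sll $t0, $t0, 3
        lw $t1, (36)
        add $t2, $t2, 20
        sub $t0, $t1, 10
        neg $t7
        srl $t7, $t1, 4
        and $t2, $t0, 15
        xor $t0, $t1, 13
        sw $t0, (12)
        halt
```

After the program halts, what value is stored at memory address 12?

$t2=14
$t7=32
$t0=11
$t1=6
$t2=6&7=6
$t0=11<<3=88
$t1=M[36]=27
$t2=6+20=26
$t0=27-10=17
$t7=-(32)=-32
$t7=27>>4=1
$t2=17&15=1
$t0=27^13=22
sw $t0, (12) → M[12]=22
halt.

22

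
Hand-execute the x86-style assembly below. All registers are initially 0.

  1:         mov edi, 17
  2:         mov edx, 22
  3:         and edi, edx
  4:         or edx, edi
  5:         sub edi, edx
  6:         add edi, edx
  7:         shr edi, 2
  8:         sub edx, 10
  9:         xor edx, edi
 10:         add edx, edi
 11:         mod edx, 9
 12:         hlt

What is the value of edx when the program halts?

mov edi, 17 → edi=17
mov edx, 22 → edx=22
and edi, edx → edi=17&22=16
or edx, edi → edx=22|16=22
sub edi, edx → edi=16-22=-6
add edi, edx → edi=(-6)+22=16
shr edi, 2 → edi=16>>2=4
sub edx, 10 → edx=22-10=12
xor edx, edi → edx=12^4=8
add edx, edi → edx=8+4=12
mod edx, 9 → edx=12%9=3
halt.

3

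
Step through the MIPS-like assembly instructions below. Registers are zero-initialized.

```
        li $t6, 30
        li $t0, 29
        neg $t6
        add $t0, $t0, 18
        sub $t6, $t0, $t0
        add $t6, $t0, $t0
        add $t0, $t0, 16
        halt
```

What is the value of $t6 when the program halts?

li $t6, 30 → $t6=30
li $t0, 29 → $t0=29
neg $t6 → $t6=-(30)=-30
add $t0, $t0, 18 → $t0=29+18=47
sub $t6, $t0, $t0 → $t6=47-47=0
add $t6, $t0, $t0 → $t6=47+47=94
add $t0, $t0, 16 → $t0=47+16=63
halt.

94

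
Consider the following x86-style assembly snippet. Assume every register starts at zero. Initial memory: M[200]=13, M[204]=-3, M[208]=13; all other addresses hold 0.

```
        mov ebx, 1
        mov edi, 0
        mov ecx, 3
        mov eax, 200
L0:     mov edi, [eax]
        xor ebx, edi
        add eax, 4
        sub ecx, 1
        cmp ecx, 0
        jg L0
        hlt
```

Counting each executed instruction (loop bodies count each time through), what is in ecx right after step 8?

mov ebx, 1 → ebx=1
mov edi, 0 → edi=0
mov ecx, 3 → ecx=3
mov eax, 200 → eax=200
mov edi, [eax] → edi=M[200]=13
xor ebx, edi → ebx=1^13=12
add eax, 4 → eax=200+4=204
sub ecx, 1 → ecx=3-1=2
After step 8: ecx = 2.

2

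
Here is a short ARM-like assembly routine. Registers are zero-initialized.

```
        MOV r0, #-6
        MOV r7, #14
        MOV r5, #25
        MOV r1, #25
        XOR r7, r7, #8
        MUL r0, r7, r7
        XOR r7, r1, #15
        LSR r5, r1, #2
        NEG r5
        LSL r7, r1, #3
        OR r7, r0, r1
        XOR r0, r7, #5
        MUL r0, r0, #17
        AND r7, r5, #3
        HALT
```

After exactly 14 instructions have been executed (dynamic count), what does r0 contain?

r0=-6
r7=14
r5=25
r1=25
r7=14^8=6
r0=6*6=36
r7=25^15=22
r5=25>>2=6
r5=-(6)=-6
r7=25<<3=200
r7=36|25=61
r0=61^5=56
r0=56*17=952
r7=(-6)&3=2
After step 14: r0 = 952.

952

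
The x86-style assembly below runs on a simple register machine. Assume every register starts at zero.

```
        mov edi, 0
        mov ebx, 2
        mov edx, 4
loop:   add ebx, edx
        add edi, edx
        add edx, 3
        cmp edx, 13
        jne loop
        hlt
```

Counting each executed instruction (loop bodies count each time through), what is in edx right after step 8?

edi=0
ebx=2
edx=4
ebx=2+4=6
edi=0+4=4
edx=4+3=7
cmp edx, 13  (cmp 7,13)
jne loop: taken
After step 8: edx = 7.

7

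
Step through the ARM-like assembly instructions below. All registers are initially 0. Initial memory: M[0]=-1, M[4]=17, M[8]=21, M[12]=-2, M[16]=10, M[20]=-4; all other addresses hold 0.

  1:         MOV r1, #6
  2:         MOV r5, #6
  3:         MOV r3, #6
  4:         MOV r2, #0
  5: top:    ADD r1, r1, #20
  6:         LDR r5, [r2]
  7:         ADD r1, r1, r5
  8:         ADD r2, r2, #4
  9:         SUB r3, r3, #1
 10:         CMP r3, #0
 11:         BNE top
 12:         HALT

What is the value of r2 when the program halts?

MOV r1, #6 → r1=6
MOV r5, #6 → r5=6
MOV r3, #6 → r3=6
MOV r2, #0 → r2=0
ADD r1, r1, #20 → r1=6+20=26
LDR r5, [r2] → r5=M[0]=-1
ADD r1, r1, r5 → r1=26+(-1)=25
ADD r2, r2, #4 → r2=0+4=4
SUB r3, r3, #1 → r3=6-1=5
CMP r3, #0  (cmp 5,0)
BNE top: taken
ADD r1, r1, #20 → r1=25+20=45
LDR r5, [r2] → r5=M[4]=17
ADD r1, r1, r5 → r1=45+17=62
ADD r2, r2, #4 → r2=4+4=8
SUB r3, r3, #1 → r3=5-1=4
CMP r3, #0  (cmp 4,0)
BNE top: taken
ADD r1, r1, #20 → r1=62+20=82
LDR r5, [r2] → r5=M[8]=21
ADD r1, r1, r5 → r1=82+21=103
ADD r2, r2, #4 → r2=8+4=12
SUB r3, r3, #1 → r3=4-1=3
CMP r3, #0  (cmp 3,0)
BNE top: taken
ADD r1, r1, #20 → r1=103+20=123
LDR r5, [r2] → r5=M[12]=-2
ADD r1, r1, r5 → r1=123+(-2)=121
ADD r2, r2, #4 → r2=12+4=16
SUB r3, r3, #1 → r3=3-1=2
CMP r3, #0  (cmp 2,0)
BNE top: taken
ADD r1, r1, #20 → r1=121+20=141
LDR r5, [r2] → r5=M[16]=10
ADD r1, r1, r5 → r1=141+10=151
ADD r2, r2, #4 → r2=16+4=20
SUB r3, r3, #1 → r3=2-1=1
CMP r3, #0  (cmp 1,0)
BNE top: taken
ADD r1, r1, #20 → r1=151+20=171
LDR r5, [r2] → r5=M[20]=-4
ADD r1, r1, r5 → r1=171+(-4)=167
ADD r2, r2, #4 → r2=20+4=24
SUB r3, r3, #1 → r3=1-1=0
CMP r3, #0  (cmp 0,0)
BNE top: not taken
halt.

24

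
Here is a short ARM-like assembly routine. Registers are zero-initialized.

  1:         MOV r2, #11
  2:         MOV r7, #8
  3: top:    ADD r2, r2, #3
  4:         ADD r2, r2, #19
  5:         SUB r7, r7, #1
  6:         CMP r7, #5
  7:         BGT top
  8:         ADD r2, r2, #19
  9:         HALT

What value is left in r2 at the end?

96

MOV r2, #11 → r2=11
MOV r7, #8 → r7=8
ADD r2, r2, #3 → r2=11+3=14
ADD r2, r2, #19 → r2=14+19=33
SUB r7, r7, #1 → r7=8-1=7
CMP r7, #5  (cmp 7,5)
BGT top: taken
ADD r2, r2, #3 → r2=33+3=36
ADD r2, r2, #19 → r2=36+19=55
SUB r7, r7, #1 → r7=7-1=6
CMP r7, #5  (cmp 6,5)
BGT top: taken
ADD r2, r2, #3 → r2=55+3=58
ADD r2, r2, #19 → r2=58+19=77
SUB r7, r7, #1 → r7=6-1=5
CMP r7, #5  (cmp 5,5)
BGT top: not taken
ADD r2, r2, #19 → r2=77+19=96
halt.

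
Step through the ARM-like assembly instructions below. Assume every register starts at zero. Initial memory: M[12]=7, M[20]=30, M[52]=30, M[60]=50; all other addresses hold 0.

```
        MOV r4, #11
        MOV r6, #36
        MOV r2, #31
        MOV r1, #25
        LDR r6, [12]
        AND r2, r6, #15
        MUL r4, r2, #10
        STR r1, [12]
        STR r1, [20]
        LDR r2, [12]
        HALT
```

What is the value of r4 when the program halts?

70

MOV r4, #11 → r4=11
MOV r6, #36 → r6=36
MOV r2, #31 → r2=31
MOV r1, #25 → r1=25
LDR r6, [12] → r6=M[12]=7
AND r2, r6, #15 → r2=7&15=7
MUL r4, r2, #10 → r4=7*10=70
STR r1, [12] → M[12]=25
STR r1, [20] → M[20]=25
LDR r2, [12] → r2=M[12]=25
halt.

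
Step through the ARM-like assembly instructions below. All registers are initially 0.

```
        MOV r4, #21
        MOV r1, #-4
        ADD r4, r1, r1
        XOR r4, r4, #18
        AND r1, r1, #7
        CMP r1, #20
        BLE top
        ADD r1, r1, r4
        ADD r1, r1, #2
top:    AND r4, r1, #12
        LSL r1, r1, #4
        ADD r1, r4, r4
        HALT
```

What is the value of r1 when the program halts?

8

MOV r4, #21 → r4=21
MOV r1, #-4 → r1=-4
ADD r4, r1, r1 → r4=(-4)+(-4)=-8
XOR r4, r4, #18 → r4=(-8)^18=-22
AND r1, r1, #7 → r1=(-4)&7=4
CMP r1, #20  (cmp 4,20)
BLE top: taken
AND r4, r1, #12 → r4=4&12=4
LSL r1, r1, #4 → r1=4<<4=64
ADD r1, r4, r4 → r1=4+4=8
halt.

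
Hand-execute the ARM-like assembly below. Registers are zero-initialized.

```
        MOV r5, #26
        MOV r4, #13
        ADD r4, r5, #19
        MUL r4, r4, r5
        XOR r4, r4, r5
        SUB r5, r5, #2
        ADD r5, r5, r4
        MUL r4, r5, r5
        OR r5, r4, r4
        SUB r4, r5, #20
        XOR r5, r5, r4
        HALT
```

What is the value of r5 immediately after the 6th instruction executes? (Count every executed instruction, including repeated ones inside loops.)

after MOV r5, #26: r5=26
after MOV r4, #13: r4=13
after ADD r4, r5, #19: r4=26+19=45
after MUL r4, r4, r5: r4=45*26=1170
after XOR r4, r4, r5: r4=1170^26=1160
after SUB r5, r5, #2: r5=26-2=24
After step 6: r5 = 24.

24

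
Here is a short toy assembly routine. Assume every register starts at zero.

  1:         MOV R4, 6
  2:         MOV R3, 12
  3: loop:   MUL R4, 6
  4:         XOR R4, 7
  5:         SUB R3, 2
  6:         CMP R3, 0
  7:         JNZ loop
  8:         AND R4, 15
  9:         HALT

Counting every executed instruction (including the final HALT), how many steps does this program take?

34

after MOV R4, 6: R4=6
after MOV R3, 12: R3=12
after MUL R4, 6: R4=6*6=36
after XOR R4, 7: R4=36^7=35
after SUB R3, 2: R3=12-2=10
CMP R3, 0  (cmp 10,0)
JNZ loop: taken
after MUL R4, 6: R4=35*6=210
after XOR R4, 7: R4=210^7=213
after SUB R3, 2: R3=10-2=8
CMP R3, 0  (cmp 8,0)
JNZ loop: taken
after MUL R4, 6: R4=213*6=1278
after XOR R4, 7: R4=1278^7=1273
after SUB R3, 2: R3=8-2=6
CMP R3, 0  (cmp 6,0)
JNZ loop: taken
after MUL R4, 6: R4=1273*6=7638
after XOR R4, 7: R4=7638^7=7633
after SUB R3, 2: R3=6-2=4
CMP R3, 0  (cmp 4,0)
JNZ loop: taken
after MUL R4, 6: R4=7633*6=45798
after XOR R4, 7: R4=45798^7=45793
after SUB R3, 2: R3=4-2=2
CMP R3, 0  (cmp 2,0)
JNZ loop: taken
after MUL R4, 6: R4=45793*6=274758
after XOR R4, 7: R4=274758^7=274753
after SUB R3, 2: R3=2-2=0
CMP R3, 0  (cmp 0,0)
JNZ loop: not taken
after AND R4, 15: R4=274753&15=1
halt.
Total executed instructions: 34.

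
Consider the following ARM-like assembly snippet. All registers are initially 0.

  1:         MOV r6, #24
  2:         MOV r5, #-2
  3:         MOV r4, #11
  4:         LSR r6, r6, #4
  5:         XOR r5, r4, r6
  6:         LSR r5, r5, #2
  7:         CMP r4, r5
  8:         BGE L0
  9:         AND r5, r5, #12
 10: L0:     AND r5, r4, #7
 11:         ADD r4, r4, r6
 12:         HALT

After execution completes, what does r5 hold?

after MOV r6, #24: r6=24
after MOV r5, #-2: r5=-2
after MOV r4, #11: r4=11
after LSR r6, r6, #4: r6=24>>4=1
after XOR r5, r4, r6: r5=11^1=10
after LSR r5, r5, #2: r5=10>>2=2
CMP r4, r5  (cmp 11,2)
BGE L0: taken
after AND r5, r4, #7: r5=11&7=3
after ADD r4, r4, r6: r4=11+1=12
halt.

3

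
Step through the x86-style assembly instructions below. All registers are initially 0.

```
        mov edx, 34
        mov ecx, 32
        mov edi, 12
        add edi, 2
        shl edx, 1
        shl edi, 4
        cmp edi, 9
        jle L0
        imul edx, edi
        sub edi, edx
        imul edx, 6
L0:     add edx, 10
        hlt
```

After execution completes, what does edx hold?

91402

edx=34
ecx=32
edi=12
edi=12+2=14
edx=34<<1=68
edi=14<<4=224
cmp edi, 9  (cmp 224,9)
jle L0: not taken
edx=68*224=15232
edi=224-15232=-15008
edx=15232*6=91392
edx=91392+10=91402
halt.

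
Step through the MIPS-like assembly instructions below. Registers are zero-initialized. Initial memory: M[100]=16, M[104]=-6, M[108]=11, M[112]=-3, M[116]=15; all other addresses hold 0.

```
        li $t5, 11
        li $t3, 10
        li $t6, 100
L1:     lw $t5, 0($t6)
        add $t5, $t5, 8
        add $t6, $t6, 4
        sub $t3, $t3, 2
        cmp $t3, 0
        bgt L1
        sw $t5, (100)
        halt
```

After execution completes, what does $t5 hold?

$t5=11
$t3=10
$t6=100
$t5=M[100]=16
$t5=16+8=24
$t6=100+4=104
$t3=10-2=8
cmp $t3, 0  (cmp 8,0)
bgt L1: taken
$t5=M[104]=-6
$t5=(-6)+8=2
$t6=104+4=108
$t3=8-2=6
cmp $t3, 0  (cmp 6,0)
bgt L1: taken
$t5=M[108]=11
$t5=11+8=19
$t6=108+4=112
$t3=6-2=4
cmp $t3, 0  (cmp 4,0)
bgt L1: taken
$t5=M[112]=-3
$t5=(-3)+8=5
$t6=112+4=116
$t3=4-2=2
cmp $t3, 0  (cmp 2,0)
bgt L1: taken
$t5=M[116]=15
$t5=15+8=23
$t6=116+4=120
$t3=2-2=0
cmp $t3, 0  (cmp 0,0)
bgt L1: not taken
sw $t5, (100) → M[100]=23
halt.

23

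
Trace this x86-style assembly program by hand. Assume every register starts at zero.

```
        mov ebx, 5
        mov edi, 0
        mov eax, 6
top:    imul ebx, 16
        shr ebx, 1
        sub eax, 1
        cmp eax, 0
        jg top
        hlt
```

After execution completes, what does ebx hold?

mov ebx, 5 → ebx=5
mov edi, 0 → edi=0
mov eax, 6 → eax=6
imul ebx, 16 → ebx=5*16=80
shr ebx, 1 → ebx=80>>1=40
sub eax, 1 → eax=6-1=5
cmp eax, 0  (cmp 5,0)
jg top: taken
imul ebx, 16 → ebx=40*16=640
shr ebx, 1 → ebx=640>>1=320
sub eax, 1 → eax=5-1=4
cmp eax, 0  (cmp 4,0)
jg top: taken
imul ebx, 16 → ebx=320*16=5120
shr ebx, 1 → ebx=5120>>1=2560
sub eax, 1 → eax=4-1=3
cmp eax, 0  (cmp 3,0)
jg top: taken
imul ebx, 16 → ebx=2560*16=40960
shr ebx, 1 → ebx=40960>>1=20480
sub eax, 1 → eax=3-1=2
cmp eax, 0  (cmp 2,0)
jg top: taken
imul ebx, 16 → ebx=20480*16=327680
shr ebx, 1 → ebx=327680>>1=163840
sub eax, 1 → eax=2-1=1
cmp eax, 0  (cmp 1,0)
jg top: taken
imul ebx, 16 → ebx=163840*16=2621440
shr ebx, 1 → ebx=2621440>>1=1310720
sub eax, 1 → eax=1-1=0
cmp eax, 0  (cmp 0,0)
jg top: not taken
halt.

1310720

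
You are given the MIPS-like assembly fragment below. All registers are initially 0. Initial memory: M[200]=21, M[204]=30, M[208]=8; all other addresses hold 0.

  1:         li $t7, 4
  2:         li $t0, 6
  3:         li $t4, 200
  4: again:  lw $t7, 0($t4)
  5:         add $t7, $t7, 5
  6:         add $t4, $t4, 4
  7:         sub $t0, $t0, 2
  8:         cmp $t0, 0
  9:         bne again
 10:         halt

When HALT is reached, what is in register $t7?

after li $t7, 4: $t7=4
after li $t0, 6: $t0=6
after li $t4, 200: $t4=200
after lw $t7, 0($t4): $t7=M[200]=21
after add $t7, $t7, 5: $t7=21+5=26
after add $t4, $t4, 4: $t4=200+4=204
after sub $t0, $t0, 2: $t0=6-2=4
cmp $t0, 0  (cmp 4,0)
bne again: taken
after lw $t7, 0($t4): $t7=M[204]=30
after add $t7, $t7, 5: $t7=30+5=35
after add $t4, $t4, 4: $t4=204+4=208
after sub $t0, $t0, 2: $t0=4-2=2
cmp $t0, 0  (cmp 2,0)
bne again: taken
after lw $t7, 0($t4): $t7=M[208]=8
after add $t7, $t7, 5: $t7=8+5=13
after add $t4, $t4, 4: $t4=208+4=212
after sub $t0, $t0, 2: $t0=2-2=0
cmp $t0, 0  (cmp 0,0)
bne again: not taken
halt.

13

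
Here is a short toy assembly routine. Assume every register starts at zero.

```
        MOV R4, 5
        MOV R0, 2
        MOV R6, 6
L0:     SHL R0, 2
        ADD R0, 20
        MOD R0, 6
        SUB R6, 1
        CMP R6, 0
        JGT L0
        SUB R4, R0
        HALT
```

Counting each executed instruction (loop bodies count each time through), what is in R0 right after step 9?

R4=5
R0=2
R6=6
R0=2<<2=8
R0=8+20=28
R0=28%6=4
R6=6-1=5
CMP R6, 0  (cmp 5,0)
JGT L0: taken
After step 9: R0 = 4.

4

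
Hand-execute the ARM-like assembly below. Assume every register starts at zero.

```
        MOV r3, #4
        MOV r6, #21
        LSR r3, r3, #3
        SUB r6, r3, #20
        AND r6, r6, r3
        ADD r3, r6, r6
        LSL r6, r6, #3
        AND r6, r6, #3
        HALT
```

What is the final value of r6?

r3=4
r6=21
r3=4>>3=0
r6=0-20=-20
r6=(-20)&0=0
r3=0+0=0
r6=0<<3=0
r6=0&3=0
halt.

0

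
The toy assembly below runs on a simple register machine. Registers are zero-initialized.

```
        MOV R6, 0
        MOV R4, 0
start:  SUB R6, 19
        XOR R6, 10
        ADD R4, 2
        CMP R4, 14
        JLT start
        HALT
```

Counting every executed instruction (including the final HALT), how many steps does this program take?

38

R6=0
R4=0
R6=0-19=-19
R6=(-19)^10=-25
R4=0+2=2
CMP R4, 14  (cmp 2,14)
JLT start: taken
R6=(-25)-19=-44
R6=(-44)^10=-34
R4=2+2=4
CMP R4, 14  (cmp 4,14)
JLT start: taken
R6=(-34)-19=-53
R6=(-53)^10=-63
R4=4+2=6
CMP R4, 14  (cmp 6,14)
JLT start: taken
R6=(-63)-19=-82
R6=(-82)^10=-92
R4=6+2=8
CMP R4, 14  (cmp 8,14)
JLT start: taken
R6=(-92)-19=-111
R6=(-111)^10=-101
R4=8+2=10
CMP R4, 14  (cmp 10,14)
JLT start: taken
R6=(-101)-19=-120
R6=(-120)^10=-126
R4=10+2=12
CMP R4, 14  (cmp 12,14)
JLT start: taken
R6=(-126)-19=-145
R6=(-145)^10=-155
R4=12+2=14
CMP R4, 14  (cmp 14,14)
JLT start: not taken
halt.
Total executed instructions: 38.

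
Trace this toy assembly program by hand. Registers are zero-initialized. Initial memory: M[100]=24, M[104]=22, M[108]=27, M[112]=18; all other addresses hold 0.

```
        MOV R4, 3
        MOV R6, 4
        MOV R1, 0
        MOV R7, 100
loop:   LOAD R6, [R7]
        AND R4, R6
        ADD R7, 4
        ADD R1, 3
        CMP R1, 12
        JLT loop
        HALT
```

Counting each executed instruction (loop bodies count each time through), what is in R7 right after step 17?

after MOV R4, 3: R4=3
after MOV R6, 4: R6=4
after MOV R1, 0: R1=0
after MOV R7, 100: R7=100
after LOAD R6, [R7]: R6=M[100]=24
after AND R4, R6: R4=3&24=0
after ADD R7, 4: R7=100+4=104
after ADD R1, 3: R1=0+3=3
CMP R1, 12  (cmp 3,12)
JLT loop: taken
after LOAD R6, [R7]: R6=M[104]=22
after AND R4, R6: R4=0&22=0
after ADD R7, 4: R7=104+4=108
after ADD R1, 3: R1=3+3=6
CMP R1, 12  (cmp 6,12)
JLT loop: taken
after LOAD R6, [R7]: R6=M[108]=27
After step 17: R7 = 108.

108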